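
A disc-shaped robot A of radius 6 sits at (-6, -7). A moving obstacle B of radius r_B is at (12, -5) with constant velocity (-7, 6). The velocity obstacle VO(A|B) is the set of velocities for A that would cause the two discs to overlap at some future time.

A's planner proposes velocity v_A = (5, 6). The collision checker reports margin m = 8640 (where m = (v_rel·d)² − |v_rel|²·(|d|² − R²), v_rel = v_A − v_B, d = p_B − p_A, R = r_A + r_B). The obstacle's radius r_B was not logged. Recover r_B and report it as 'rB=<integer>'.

m = 8640
d = (18, 2);  v_rel = (12, 0),  |v_rel|² = 144
v_rel×d = (12)·(2) − (0)·(18) = 24
since m = R²·144 − 24²:  R² = (576 + 8640) / 144 = 64
R = √64 = 8  ⇒  r_B = 8 − 6 = 2

rB=2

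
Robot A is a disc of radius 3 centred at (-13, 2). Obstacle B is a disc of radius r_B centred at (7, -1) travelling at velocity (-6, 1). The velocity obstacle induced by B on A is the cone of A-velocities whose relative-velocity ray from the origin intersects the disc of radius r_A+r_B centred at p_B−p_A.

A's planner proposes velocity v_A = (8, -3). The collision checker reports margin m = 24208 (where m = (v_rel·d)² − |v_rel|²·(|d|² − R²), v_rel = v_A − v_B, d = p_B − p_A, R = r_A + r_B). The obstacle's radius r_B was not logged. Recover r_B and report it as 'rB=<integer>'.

m = 24208
d = (20, -3);  v_rel = (14, -4),  |v_rel|² = 212
v_rel×d = (14)·(-3) − (-4)·(20) = 38
since m = R²·212 − 38²:  R² = (1444 + 24208) / 212 = 121
R = √121 = 11  ⇒  r_B = 11 − 3 = 8

rB=8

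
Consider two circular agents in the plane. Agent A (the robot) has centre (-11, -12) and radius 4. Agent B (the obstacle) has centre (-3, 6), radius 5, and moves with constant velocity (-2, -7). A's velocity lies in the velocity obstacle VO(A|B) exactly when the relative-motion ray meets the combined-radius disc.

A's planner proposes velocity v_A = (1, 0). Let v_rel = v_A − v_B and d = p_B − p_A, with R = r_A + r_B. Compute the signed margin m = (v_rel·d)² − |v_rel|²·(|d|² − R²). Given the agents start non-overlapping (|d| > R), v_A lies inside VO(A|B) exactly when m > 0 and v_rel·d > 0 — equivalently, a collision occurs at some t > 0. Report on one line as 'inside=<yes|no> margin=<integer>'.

d = (8, 18),  |d|² = 388;  R = 4+5 = 9,  c = 388−9² = 307
v_rel = (3, 7),  |v_rel|² = 58;  v_rel·d = (3)·(8) + (7)·(18) = 150
58·t² − 300·t + 307 = 0  ⇒  m = 150² − 58·307 = 4694
m = 4694 > 0,  v_rel·d = 150 > 0  ⇒  inside

inside=yes margin=4694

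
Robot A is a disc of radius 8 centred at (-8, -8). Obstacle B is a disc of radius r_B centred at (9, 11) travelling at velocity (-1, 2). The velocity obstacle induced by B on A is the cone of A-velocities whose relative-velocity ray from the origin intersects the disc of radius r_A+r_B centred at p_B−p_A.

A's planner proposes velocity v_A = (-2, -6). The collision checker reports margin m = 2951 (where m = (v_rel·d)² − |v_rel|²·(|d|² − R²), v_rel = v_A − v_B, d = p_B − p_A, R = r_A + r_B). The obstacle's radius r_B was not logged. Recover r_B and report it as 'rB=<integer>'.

m = 2951
d = (17, 19);  v_rel = (-1, -8),  |v_rel|² = 65
v_rel×d = (-1)·(19) − (-8)·(17) = 117
since m = R²·65 − 117²:  R² = (13689 + 2951) / 65 = 256
R = √256 = 16  ⇒  r_B = 16 − 8 = 8

rB=8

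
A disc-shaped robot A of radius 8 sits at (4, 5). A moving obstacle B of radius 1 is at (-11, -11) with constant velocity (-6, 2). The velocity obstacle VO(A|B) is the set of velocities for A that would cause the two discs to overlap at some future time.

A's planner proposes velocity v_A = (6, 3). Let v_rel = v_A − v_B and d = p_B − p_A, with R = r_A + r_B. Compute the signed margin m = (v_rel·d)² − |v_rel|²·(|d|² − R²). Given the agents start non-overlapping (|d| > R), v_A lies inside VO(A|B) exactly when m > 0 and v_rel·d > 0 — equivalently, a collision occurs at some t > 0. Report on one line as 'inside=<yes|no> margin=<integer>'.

d = (-15, -16),  |d|² = 481;  R = 8+1 = 9,  c = 481−9² = 400
v_rel = (12, 1),  |v_rel|² = 145;  v_rel·d = (12)·(-15) + (1)·(-16) = -196
145·t² + 392·t + 400 = 0  ⇒  m = (-196)² − 145·400 = -19584
m = -19584 < 0,  v_rel·d = -196 < 0  ⇒  outside

inside=no margin=-19584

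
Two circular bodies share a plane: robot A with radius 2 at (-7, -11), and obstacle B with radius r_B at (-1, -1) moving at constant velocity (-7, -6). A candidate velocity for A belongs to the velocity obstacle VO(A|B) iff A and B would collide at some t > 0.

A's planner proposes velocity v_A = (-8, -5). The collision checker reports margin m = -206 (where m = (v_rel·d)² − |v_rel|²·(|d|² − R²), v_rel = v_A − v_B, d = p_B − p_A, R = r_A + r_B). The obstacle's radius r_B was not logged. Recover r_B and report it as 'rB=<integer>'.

m = -206
d = (6, 10);  v_rel = (-1, 1),  |v_rel|² = 2
v_rel×d = (-1)·(10) − (1)·(6) = -16
since m = R²·2 − (-16)²:  R² = (256 + -206) / 2 = 25
R = √25 = 5  ⇒  r_B = 5 − 2 = 3

rB=3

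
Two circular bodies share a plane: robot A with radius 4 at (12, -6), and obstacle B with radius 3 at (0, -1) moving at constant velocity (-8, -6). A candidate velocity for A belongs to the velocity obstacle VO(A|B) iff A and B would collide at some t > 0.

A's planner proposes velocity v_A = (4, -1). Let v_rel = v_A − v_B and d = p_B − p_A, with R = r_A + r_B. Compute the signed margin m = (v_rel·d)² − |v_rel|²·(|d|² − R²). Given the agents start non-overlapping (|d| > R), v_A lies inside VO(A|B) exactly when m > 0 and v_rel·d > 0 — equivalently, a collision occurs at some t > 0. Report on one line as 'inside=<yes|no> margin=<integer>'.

d = (-12, 5),  |d|² = 169;  R = 4+3 = 7,  c = 169−7² = 120
v_rel = (12, 5),  |v_rel|² = 169;  v_rel·d = (12)·(-12) + (5)·(5) = -119
169·t² + 238·t + 120 = 0  ⇒  m = (-119)² − 169·120 = -6119
m = -6119 < 0,  v_rel·d = -119 < 0  ⇒  outside

inside=no margin=-6119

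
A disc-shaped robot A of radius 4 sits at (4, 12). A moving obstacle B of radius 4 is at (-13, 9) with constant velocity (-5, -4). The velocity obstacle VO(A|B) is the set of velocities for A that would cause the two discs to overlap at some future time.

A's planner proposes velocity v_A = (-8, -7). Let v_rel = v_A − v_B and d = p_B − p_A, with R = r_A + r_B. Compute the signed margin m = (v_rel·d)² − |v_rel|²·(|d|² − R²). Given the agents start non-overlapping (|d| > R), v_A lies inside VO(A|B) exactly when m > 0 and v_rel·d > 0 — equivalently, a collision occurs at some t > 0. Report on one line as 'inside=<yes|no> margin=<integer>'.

d = (-17, -3),  |d|² = 298;  R = 4+4 = 8,  c = 298−8² = 234
v_rel = (-3, -3),  |v_rel|² = 18;  v_rel·d = (-3)·(-17) + (-3)·(-3) = 60
18·t² − 120·t + 234 = 0  ⇒  m = 60² − 18·234 = -612
m = -612 < 0,  v_rel·d = 60 > 0  ⇒  outside

inside=no margin=-612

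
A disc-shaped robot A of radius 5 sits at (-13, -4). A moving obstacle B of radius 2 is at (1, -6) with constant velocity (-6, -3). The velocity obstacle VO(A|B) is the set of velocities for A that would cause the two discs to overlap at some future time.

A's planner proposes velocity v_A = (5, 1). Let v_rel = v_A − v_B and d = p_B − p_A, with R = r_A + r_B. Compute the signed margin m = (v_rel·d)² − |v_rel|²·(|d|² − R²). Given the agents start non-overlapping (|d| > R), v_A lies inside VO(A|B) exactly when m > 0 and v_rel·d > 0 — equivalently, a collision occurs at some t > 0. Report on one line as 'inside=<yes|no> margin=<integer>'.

d = (14, -2),  |d|² = 200;  R = 5+2 = 7,  c = 200−7² = 151
v_rel = (11, 4),  |v_rel|² = 137;  v_rel·d = (11)·(14) + (4)·(-2) = 146
137·t² − 292·t + 151 = 0  ⇒  m = 146² − 137·151 = 629
m = 629 > 0,  v_rel·d = 146 > 0  ⇒  inside

inside=yes margin=629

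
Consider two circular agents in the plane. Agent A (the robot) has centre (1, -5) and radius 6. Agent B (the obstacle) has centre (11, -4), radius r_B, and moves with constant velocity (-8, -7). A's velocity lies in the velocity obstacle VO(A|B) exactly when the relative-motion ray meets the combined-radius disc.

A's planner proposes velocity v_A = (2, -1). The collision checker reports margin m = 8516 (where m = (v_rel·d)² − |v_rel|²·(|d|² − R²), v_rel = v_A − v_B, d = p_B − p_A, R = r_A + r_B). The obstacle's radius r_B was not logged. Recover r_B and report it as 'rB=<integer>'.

m = 8516
d = (10, 1);  v_rel = (10, 6),  |v_rel|² = 136
v_rel×d = (10)·(1) − (6)·(10) = -50
since m = R²·136 − (-50)²:  R² = (2500 + 8516) / 136 = 81
R = √81 = 9  ⇒  r_B = 9 − 6 = 3

rB=3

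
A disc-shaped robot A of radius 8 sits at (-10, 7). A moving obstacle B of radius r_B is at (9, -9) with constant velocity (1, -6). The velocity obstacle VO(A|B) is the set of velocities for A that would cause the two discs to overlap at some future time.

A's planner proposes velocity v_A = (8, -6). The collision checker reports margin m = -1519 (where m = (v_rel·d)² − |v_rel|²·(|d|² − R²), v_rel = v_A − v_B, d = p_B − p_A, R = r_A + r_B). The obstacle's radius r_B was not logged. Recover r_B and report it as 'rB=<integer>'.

m = -1519
d = (19, -16);  v_rel = (7, 0),  |v_rel|² = 49
v_rel×d = (7)·(-16) − (0)·(19) = -112
since m = R²·49 − (-112)²:  R² = (12544 + -1519) / 49 = 225
R = √225 = 15  ⇒  r_B = 15 − 8 = 7

rB=7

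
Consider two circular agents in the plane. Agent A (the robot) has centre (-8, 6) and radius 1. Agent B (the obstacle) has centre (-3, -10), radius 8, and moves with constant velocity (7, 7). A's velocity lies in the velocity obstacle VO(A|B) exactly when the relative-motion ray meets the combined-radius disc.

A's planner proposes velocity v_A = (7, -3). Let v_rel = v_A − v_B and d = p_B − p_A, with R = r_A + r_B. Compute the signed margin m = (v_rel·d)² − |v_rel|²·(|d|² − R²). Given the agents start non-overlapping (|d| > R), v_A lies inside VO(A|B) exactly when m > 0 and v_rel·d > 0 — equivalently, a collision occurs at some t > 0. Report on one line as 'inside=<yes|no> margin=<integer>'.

d = (5, -16),  |d|² = 281;  R = 1+8 = 9,  c = 281−9² = 200
v_rel = (0, -10),  |v_rel|² = 100;  v_rel·d = (0)·(5) + (-10)·(-16) = 160
100·t² − 320·t + 200 = 0  ⇒  m = 160² − 100·200 = 5600
m = 5600 > 0,  v_rel·d = 160 > 0  ⇒  inside

inside=yes margin=5600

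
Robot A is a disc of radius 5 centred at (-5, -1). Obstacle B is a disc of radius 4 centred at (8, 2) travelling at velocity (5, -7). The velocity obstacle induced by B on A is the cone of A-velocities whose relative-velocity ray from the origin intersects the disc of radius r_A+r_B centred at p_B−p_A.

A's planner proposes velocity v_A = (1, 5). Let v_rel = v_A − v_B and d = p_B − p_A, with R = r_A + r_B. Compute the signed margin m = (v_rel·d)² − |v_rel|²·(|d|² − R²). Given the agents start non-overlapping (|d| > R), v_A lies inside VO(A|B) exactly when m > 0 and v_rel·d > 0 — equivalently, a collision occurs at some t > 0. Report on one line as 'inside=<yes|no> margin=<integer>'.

d = (13, 3),  |d|² = 178;  R = 5+4 = 9,  c = 178−9² = 97
v_rel = (-4, 12),  |v_rel|² = 160;  v_rel·d = (-4)·(13) + (12)·(3) = -16
160·t² + 32·t + 97 = 0  ⇒  m = (-16)² − 160·97 = -15264
m = -15264 < 0,  v_rel·d = -16 < 0  ⇒  outside

inside=no margin=-15264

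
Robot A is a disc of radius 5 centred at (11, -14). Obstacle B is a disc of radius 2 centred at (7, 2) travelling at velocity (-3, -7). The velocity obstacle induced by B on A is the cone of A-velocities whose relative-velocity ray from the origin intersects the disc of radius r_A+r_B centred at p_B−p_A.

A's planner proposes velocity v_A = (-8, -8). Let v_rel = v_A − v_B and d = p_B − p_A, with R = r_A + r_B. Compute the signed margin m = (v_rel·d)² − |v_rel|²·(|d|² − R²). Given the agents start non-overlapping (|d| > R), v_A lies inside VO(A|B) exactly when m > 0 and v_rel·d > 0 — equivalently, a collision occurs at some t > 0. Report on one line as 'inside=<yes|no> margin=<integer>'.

d = (-4, 16),  |d|² = 272;  R = 5+2 = 7,  c = 272−7² = 223
v_rel = (-5, -1),  |v_rel|² = 26;  v_rel·d = (-5)·(-4) + (-1)·(16) = 4
26·t² − 8·t + 223 = 0  ⇒  m = 4² − 26·223 = -5782
m = -5782 < 0,  v_rel·d = 4 > 0  ⇒  outside

inside=no margin=-5782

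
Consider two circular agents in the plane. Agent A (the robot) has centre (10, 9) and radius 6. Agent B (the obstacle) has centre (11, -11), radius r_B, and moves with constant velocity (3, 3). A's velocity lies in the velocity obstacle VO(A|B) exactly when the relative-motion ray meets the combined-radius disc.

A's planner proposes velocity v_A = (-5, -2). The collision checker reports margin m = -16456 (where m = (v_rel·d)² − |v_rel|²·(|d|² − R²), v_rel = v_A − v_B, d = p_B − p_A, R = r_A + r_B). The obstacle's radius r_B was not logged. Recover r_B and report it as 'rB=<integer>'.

m = -16456
d = (1, -20);  v_rel = (-8, -5),  |v_rel|² = 89
v_rel×d = (-8)·(-20) − (-5)·(1) = 165
since m = R²·89 − 165²:  R² = (27225 + -16456) / 89 = 121
R = √121 = 11  ⇒  r_B = 11 − 6 = 5

rB=5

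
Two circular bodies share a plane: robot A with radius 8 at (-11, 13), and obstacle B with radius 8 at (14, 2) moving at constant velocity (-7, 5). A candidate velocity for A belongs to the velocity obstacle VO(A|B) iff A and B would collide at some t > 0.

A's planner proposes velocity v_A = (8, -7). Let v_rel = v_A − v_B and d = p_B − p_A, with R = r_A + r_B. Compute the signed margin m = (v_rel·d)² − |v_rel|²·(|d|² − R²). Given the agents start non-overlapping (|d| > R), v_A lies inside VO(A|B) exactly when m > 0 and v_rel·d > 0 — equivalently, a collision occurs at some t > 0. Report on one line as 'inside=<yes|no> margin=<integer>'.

d = (25, -11),  |d|² = 746;  R = 8+8 = 16,  c = 746−16² = 490
v_rel = (15, -12),  |v_rel|² = 369;  v_rel·d = (15)·(25) + (-12)·(-11) = 507
369·t² − 1014·t + 490 = 0  ⇒  m = 507² − 369·490 = 76239
m = 76239 > 0,  v_rel·d = 507 > 0  ⇒  inside

inside=yes margin=76239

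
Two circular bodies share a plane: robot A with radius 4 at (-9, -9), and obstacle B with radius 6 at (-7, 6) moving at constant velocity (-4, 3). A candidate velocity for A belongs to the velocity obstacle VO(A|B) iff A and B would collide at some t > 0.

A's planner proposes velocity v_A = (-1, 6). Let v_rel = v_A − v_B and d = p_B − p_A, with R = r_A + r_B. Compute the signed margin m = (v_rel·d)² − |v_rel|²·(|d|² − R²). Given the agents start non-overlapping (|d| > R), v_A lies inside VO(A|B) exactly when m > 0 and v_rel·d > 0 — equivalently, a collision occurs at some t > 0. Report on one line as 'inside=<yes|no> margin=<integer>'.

d = (2, 15),  |d|² = 229;  R = 4+6 = 10,  c = 229−10² = 129
v_rel = (3, 3),  |v_rel|² = 18;  v_rel·d = (3)·(2) + (3)·(15) = 51
18·t² − 102·t + 129 = 0  ⇒  m = 51² − 18·129 = 279
m = 279 > 0,  v_rel·d = 51 > 0  ⇒  inside

inside=yes margin=279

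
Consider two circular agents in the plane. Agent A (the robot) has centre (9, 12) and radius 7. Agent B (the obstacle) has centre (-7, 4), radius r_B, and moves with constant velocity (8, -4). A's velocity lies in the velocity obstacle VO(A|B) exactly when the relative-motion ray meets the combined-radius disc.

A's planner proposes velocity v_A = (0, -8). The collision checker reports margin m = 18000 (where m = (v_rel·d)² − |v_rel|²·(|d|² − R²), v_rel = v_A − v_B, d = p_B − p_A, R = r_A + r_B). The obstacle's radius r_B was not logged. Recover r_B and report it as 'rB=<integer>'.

m = 18000
d = (-16, -8);  v_rel = (-8, -4),  |v_rel|² = 80
v_rel×d = (-8)·(-8) − (-4)·(-16) = 0
since m = R²·80 − 0²:  R² = (0 + 18000) / 80 = 225
R = √225 = 15  ⇒  r_B = 15 − 7 = 8

rB=8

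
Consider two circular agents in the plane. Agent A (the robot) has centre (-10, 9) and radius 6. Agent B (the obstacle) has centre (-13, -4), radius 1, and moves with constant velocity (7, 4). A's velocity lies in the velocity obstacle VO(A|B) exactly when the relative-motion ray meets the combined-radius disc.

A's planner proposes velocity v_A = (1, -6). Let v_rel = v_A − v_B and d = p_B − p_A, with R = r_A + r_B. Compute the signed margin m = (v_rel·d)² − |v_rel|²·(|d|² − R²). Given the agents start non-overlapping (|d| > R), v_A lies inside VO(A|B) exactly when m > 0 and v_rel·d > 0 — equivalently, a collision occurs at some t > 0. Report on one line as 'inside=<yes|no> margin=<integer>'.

d = (-3, -13),  |d|² = 178;  R = 6+1 = 7,  c = 178−7² = 129
v_rel = (-6, -10),  |v_rel|² = 136;  v_rel·d = (-6)·(-3) + (-10)·(-13) = 148
136·t² − 296·t + 129 = 0  ⇒  m = 148² − 136·129 = 4360
m = 4360 > 0,  v_rel·d = 148 > 0  ⇒  inside

inside=yes margin=4360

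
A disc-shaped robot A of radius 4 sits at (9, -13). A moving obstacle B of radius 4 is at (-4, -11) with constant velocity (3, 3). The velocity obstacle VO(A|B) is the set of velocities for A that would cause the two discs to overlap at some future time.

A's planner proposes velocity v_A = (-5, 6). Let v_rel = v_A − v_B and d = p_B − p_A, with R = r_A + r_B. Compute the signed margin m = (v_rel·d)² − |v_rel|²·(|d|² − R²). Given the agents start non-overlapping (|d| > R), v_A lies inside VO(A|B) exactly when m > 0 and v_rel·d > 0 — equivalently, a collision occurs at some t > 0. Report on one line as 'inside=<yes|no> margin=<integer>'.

d = (-13, 2),  |d|² = 173;  R = 4+4 = 8,  c = 173−8² = 109
v_rel = (-8, 3),  |v_rel|² = 73;  v_rel·d = (-8)·(-13) + (3)·(2) = 110
73·t² − 220·t + 109 = 0  ⇒  m = 110² − 73·109 = 4143
m = 4143 > 0,  v_rel·d = 110 > 0  ⇒  inside

inside=yes margin=4143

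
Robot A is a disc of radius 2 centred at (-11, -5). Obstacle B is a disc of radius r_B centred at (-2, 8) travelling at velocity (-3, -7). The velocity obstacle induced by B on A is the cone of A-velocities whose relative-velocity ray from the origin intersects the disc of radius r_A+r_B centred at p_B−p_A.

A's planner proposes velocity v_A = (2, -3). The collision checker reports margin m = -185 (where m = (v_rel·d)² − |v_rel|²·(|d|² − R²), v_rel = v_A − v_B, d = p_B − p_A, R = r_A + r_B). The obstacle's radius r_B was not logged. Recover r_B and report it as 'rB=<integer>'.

m = -185
d = (9, 13);  v_rel = (5, 4),  |v_rel|² = 41
v_rel×d = (5)·(13) − (4)·(9) = 29
since m = R²·41 − 29²:  R² = (841 + -185) / 41 = 16
R = √16 = 4  ⇒  r_B = 4 − 2 = 2

rB=2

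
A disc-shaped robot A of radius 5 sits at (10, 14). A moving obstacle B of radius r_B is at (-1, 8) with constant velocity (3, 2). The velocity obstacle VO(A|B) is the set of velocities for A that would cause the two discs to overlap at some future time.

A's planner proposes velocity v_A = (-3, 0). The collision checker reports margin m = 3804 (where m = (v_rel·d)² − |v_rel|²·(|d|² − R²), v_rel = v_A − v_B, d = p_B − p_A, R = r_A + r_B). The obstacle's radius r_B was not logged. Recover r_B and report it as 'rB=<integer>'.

m = 3804
d = (-11, -6);  v_rel = (-6, -2),  |v_rel|² = 40
v_rel×d = (-6)·(-6) − (-2)·(-11) = 14
since m = R²·40 − 14²:  R² = (196 + 3804) / 40 = 100
R = √100 = 10  ⇒  r_B = 10 − 5 = 5

rB=5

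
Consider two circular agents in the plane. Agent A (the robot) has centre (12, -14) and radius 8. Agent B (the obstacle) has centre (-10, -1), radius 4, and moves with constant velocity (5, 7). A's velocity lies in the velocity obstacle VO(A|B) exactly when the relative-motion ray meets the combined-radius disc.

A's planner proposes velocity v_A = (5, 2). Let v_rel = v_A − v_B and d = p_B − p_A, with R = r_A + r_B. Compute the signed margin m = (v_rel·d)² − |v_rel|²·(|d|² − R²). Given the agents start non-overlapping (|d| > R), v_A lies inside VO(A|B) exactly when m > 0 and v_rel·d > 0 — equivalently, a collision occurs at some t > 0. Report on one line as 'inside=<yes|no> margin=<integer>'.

d = (-22, 13),  |d|² = 653;  R = 8+4 = 12,  c = 653−12² = 509
v_rel = (0, -5),  |v_rel|² = 25;  v_rel·d = (0)·(-22) + (-5)·(13) = -65
25·t² + 130·t + 509 = 0  ⇒  m = (-65)² − 25·509 = -8500
m = -8500 < 0,  v_rel·d = -65 < 0  ⇒  outside

inside=no margin=-8500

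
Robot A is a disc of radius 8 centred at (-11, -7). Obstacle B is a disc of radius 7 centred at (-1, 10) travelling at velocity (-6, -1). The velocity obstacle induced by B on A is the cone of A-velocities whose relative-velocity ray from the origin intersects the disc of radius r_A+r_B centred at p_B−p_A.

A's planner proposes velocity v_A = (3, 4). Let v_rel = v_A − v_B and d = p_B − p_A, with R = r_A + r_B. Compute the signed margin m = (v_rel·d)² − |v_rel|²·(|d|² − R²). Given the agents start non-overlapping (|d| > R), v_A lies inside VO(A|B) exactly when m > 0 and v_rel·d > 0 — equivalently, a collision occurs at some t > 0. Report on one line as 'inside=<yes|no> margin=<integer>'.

d = (10, 17),  |d|² = 389;  R = 8+7 = 15,  c = 389−15² = 164
v_rel = (9, 5),  |v_rel|² = 106;  v_rel·d = (9)·(10) + (5)·(17) = 175
106·t² − 350·t + 164 = 0  ⇒  m = 175² − 106·164 = 13241
m = 13241 > 0,  v_rel·d = 175 > 0  ⇒  inside

inside=yes margin=13241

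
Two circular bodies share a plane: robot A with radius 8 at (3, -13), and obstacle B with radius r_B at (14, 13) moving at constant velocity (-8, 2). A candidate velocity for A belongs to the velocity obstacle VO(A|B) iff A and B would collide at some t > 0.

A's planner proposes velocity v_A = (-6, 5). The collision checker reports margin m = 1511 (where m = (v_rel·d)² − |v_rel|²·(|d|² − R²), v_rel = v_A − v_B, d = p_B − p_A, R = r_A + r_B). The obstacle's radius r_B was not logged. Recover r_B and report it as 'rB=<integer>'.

m = 1511
d = (11, 26);  v_rel = (2, 3),  |v_rel|² = 13
v_rel×d = (2)·(26) − (3)·(11) = 19
since m = R²·13 − 19²:  R² = (361 + 1511) / 13 = 144
R = √144 = 12  ⇒  r_B = 12 − 8 = 4

rB=4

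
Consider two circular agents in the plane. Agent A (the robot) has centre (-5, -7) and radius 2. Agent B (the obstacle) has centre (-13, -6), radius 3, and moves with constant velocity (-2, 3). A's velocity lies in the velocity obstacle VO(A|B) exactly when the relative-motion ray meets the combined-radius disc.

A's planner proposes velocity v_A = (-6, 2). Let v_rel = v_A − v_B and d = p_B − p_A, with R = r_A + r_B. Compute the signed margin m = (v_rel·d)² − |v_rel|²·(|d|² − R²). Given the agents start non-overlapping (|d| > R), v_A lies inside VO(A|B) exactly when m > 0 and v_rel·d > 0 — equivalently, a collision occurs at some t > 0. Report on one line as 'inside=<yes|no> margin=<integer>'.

d = (-8, 1),  |d|² = 65;  R = 2+3 = 5,  c = 65−5² = 40
v_rel = (-4, -1),  |v_rel|² = 17;  v_rel·d = (-4)·(-8) + (-1)·(1) = 31
17·t² − 62·t + 40 = 0  ⇒  m = 31² − 17·40 = 281
m = 281 > 0,  v_rel·d = 31 > 0  ⇒  inside

inside=yes margin=281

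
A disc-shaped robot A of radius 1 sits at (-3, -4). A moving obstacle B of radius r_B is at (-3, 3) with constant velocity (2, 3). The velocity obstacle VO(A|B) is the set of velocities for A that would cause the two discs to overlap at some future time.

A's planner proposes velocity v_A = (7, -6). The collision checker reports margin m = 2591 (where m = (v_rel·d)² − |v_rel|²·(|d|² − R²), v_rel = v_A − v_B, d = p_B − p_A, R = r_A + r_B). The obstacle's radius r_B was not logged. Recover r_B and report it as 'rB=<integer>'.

m = 2591
d = (0, 7);  v_rel = (5, -9),  |v_rel|² = 106
v_rel×d = (5)·(7) − (-9)·(0) = 35
since m = R²·106 − 35²:  R² = (1225 + 2591) / 106 = 36
R = √36 = 6  ⇒  r_B = 6 − 1 = 5

rB=5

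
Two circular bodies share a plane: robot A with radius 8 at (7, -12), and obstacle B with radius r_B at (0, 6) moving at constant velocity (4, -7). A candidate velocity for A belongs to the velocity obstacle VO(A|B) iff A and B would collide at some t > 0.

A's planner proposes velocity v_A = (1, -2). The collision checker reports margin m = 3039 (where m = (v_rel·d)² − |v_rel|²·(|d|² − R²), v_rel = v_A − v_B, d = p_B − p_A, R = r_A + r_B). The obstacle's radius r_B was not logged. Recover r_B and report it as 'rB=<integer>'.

m = 3039
d = (-7, 18);  v_rel = (-3, 5),  |v_rel|² = 34
v_rel×d = (-3)·(18) − (5)·(-7) = -19
since m = R²·34 − (-19)²:  R² = (361 + 3039) / 34 = 100
R = √100 = 10  ⇒  r_B = 10 − 8 = 2

rB=2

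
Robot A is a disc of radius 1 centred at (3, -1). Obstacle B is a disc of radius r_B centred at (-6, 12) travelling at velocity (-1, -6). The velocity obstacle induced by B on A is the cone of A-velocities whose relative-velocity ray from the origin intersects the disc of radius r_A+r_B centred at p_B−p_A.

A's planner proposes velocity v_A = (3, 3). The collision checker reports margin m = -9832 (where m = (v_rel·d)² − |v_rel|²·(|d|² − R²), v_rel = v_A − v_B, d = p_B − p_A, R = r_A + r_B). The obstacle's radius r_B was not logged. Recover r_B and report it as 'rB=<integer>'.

m = -9832
d = (-9, 13);  v_rel = (4, 9),  |v_rel|² = 97
v_rel×d = (4)·(13) − (9)·(-9) = 133
since m = R²·97 − 133²:  R² = (17689 + -9832) / 97 = 81
R = √81 = 9  ⇒  r_B = 9 − 1 = 8

rB=8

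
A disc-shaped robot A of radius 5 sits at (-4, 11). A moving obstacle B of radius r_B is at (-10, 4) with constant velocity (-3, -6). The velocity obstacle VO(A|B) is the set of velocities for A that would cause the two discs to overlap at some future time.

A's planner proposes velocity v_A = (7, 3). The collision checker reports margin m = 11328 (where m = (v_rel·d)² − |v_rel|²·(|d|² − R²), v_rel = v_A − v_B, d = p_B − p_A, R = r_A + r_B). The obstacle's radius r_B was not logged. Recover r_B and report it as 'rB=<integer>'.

m = 11328
d = (-6, -7);  v_rel = (10, 9),  |v_rel|² = 181
v_rel×d = (10)·(-7) − (9)·(-6) = -16
since m = R²·181 − (-16)²:  R² = (256 + 11328) / 181 = 64
R = √64 = 8  ⇒  r_B = 8 − 5 = 3

rB=3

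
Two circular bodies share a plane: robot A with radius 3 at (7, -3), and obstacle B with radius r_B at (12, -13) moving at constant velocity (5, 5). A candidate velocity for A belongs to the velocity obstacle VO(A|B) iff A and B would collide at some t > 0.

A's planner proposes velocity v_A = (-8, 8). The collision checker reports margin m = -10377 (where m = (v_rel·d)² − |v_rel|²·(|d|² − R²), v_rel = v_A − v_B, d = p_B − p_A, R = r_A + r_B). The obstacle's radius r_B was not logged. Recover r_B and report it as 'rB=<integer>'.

m = -10377
d = (5, -10);  v_rel = (-13, 3),  |v_rel|² = 178
v_rel×d = (-13)·(-10) − (3)·(5) = 115
since m = R²·178 − 115²:  R² = (13225 + -10377) / 178 = 16
R = √16 = 4  ⇒  r_B = 4 − 3 = 1

rB=1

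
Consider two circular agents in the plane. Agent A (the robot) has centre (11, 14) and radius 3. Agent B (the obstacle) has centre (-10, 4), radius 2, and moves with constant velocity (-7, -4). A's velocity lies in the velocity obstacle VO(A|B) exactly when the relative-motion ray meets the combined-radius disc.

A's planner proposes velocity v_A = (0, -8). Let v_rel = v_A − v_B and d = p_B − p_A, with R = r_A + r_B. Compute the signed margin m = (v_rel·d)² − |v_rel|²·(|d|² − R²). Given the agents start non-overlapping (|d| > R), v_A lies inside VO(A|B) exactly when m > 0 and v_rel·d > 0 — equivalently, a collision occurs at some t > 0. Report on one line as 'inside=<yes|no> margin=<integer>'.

d = (-21, -10),  |d|² = 541;  R = 3+2 = 5,  c = 541−5² = 516
v_rel = (7, -4),  |v_rel|² = 65;  v_rel·d = (7)·(-21) + (-4)·(-10) = -107
65·t² + 214·t + 516 = 0  ⇒  m = (-107)² − 65·516 = -22091
m = -22091 < 0,  v_rel·d = -107 < 0  ⇒  outside

inside=no margin=-22091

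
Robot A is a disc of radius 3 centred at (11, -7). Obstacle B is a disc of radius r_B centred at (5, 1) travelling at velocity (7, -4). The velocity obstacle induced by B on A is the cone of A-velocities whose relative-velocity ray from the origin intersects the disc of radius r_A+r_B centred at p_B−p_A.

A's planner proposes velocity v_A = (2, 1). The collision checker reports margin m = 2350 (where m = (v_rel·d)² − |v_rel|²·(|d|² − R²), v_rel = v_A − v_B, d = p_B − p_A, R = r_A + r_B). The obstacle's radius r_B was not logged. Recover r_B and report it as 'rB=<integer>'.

m = 2350
d = (-6, 8);  v_rel = (-5, 5),  |v_rel|² = 50
v_rel×d = (-5)·(8) − (5)·(-6) = -10
since m = R²·50 − (-10)²:  R² = (100 + 2350) / 50 = 49
R = √49 = 7  ⇒  r_B = 7 − 3 = 4

rB=4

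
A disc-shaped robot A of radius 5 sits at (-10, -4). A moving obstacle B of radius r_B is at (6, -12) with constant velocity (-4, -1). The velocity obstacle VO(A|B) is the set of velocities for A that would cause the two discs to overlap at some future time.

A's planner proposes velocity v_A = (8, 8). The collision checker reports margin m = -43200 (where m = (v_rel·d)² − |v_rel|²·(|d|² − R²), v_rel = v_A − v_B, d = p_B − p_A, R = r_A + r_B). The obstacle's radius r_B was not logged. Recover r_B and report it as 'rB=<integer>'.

m = -43200
d = (16, -8);  v_rel = (12, 9),  |v_rel|² = 225
v_rel×d = (12)·(-8) − (9)·(16) = -240
since m = R²·225 − (-240)²:  R² = (57600 + -43200) / 225 = 64
R = √64 = 8  ⇒  r_B = 8 − 5 = 3

rB=3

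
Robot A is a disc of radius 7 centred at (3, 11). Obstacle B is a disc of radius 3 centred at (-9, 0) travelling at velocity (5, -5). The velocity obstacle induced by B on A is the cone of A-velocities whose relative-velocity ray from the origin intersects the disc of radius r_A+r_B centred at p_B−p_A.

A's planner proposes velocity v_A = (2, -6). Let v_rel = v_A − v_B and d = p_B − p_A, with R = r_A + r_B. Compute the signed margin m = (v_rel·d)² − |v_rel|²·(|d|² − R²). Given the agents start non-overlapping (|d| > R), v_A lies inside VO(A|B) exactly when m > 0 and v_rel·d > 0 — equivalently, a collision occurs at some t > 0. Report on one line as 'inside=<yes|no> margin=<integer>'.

d = (-12, -11),  |d|² = 265;  R = 7+3 = 10,  c = 265−10² = 165
v_rel = (-3, -1),  |v_rel|² = 10;  v_rel·d = (-3)·(-12) + (-1)·(-11) = 47
10·t² − 94·t + 165 = 0  ⇒  m = 47² − 10·165 = 559
m = 559 > 0,  v_rel·d = 47 > 0  ⇒  inside

inside=yes margin=559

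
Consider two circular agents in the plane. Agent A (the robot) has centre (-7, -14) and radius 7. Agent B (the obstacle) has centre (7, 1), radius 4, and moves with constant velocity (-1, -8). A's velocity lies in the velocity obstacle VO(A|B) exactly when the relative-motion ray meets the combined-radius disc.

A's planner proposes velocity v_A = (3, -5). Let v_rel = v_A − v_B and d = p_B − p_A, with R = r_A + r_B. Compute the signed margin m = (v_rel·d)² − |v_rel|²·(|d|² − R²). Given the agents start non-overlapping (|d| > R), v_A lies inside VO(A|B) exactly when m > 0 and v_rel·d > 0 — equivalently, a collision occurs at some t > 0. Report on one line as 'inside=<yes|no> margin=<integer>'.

d = (14, 15),  |d|² = 421;  R = 7+4 = 11,  c = 421−11² = 300
v_rel = (4, 3),  |v_rel|² = 25;  v_rel·d = (4)·(14) + (3)·(15) = 101
25·t² − 202·t + 300 = 0  ⇒  m = 101² − 25·300 = 2701
m = 2701 > 0,  v_rel·d = 101 > 0  ⇒  inside

inside=yes margin=2701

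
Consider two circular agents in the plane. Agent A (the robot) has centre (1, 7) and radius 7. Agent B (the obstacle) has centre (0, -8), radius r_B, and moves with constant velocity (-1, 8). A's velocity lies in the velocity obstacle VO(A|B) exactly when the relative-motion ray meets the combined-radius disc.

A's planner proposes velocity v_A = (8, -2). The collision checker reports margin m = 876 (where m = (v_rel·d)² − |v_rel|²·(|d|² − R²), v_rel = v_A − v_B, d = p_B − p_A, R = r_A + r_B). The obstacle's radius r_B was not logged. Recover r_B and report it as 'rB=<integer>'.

m = 876
d = (-1, -15);  v_rel = (9, -10),  |v_rel|² = 181
v_rel×d = (9)·(-15) − (-10)·(-1) = -145
since m = R²·181 − (-145)²:  R² = (21025 + 876) / 181 = 121
R = √121 = 11  ⇒  r_B = 11 − 7 = 4

rB=4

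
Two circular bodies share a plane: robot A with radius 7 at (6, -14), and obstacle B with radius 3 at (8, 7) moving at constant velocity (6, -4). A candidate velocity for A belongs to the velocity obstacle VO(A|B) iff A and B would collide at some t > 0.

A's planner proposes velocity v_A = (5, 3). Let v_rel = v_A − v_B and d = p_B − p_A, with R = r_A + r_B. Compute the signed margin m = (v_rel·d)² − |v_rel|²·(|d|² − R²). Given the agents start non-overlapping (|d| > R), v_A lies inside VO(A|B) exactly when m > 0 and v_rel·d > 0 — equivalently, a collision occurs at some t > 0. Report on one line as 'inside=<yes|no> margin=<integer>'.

d = (2, 21),  |d|² = 445;  R = 7+3 = 10,  c = 445−10² = 345
v_rel = (-1, 7),  |v_rel|² = 50;  v_rel·d = (-1)·(2) + (7)·(21) = 145
50·t² − 290·t + 345 = 0  ⇒  m = 145² − 50·345 = 3775
m = 3775 > 0,  v_rel·d = 145 > 0  ⇒  inside

inside=yes margin=3775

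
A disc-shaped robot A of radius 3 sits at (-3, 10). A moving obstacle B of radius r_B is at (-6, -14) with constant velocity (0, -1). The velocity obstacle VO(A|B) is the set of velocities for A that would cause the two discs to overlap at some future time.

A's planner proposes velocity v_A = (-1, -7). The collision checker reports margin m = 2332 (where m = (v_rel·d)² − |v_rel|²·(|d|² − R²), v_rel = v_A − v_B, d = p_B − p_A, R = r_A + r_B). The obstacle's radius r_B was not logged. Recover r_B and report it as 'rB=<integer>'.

m = 2332
d = (-3, -24);  v_rel = (-1, -6),  |v_rel|² = 37
v_rel×d = (-1)·(-24) − (-6)·(-3) = 6
since m = R²·37 − 6²:  R² = (36 + 2332) / 37 = 64
R = √64 = 8  ⇒  r_B = 8 − 3 = 5

rB=5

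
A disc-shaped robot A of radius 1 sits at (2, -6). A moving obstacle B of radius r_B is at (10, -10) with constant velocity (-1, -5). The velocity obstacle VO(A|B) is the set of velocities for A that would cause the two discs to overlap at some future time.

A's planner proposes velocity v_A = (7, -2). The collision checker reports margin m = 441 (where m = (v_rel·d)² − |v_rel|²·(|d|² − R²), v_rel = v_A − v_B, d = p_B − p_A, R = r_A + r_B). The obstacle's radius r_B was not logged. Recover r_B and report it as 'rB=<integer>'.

m = 441
d = (8, -4);  v_rel = (8, 3),  |v_rel|² = 73
v_rel×d = (8)·(-4) − (3)·(8) = -56
since m = R²·73 − (-56)²:  R² = (3136 + 441) / 73 = 49
R = √49 = 7  ⇒  r_B = 7 − 1 = 6

rB=6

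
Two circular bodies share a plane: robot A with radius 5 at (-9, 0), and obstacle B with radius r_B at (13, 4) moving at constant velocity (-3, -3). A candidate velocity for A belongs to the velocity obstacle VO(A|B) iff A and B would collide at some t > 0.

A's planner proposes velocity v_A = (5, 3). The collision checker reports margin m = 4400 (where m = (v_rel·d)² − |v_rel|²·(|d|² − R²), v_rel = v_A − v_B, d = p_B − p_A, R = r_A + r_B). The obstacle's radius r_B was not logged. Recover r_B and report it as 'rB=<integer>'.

m = 4400
d = (22, 4);  v_rel = (8, 6),  |v_rel|² = 100
v_rel×d = (8)·(4) − (6)·(22) = -100
since m = R²·100 − (-100)²:  R² = (10000 + 4400) / 100 = 144
R = √144 = 12  ⇒  r_B = 12 − 5 = 7

rB=7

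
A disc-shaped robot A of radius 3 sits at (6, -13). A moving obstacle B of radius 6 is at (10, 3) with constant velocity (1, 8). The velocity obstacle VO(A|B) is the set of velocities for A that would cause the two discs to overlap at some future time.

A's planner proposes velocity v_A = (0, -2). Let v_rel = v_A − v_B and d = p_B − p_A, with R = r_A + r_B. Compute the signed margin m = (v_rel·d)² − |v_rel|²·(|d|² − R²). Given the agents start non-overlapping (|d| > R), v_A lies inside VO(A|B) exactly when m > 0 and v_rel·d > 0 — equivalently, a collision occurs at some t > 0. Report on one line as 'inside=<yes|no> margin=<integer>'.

d = (4, 16),  |d|² = 272;  R = 3+6 = 9,  c = 272−9² = 191
v_rel = (-1, -10),  |v_rel|² = 101;  v_rel·d = (-1)·(4) + (-10)·(16) = -164
101·t² + 328·t + 191 = 0  ⇒  m = (-164)² − 101·191 = 7605
m = 7605 > 0,  v_rel·d = -164 < 0  ⇒  outside

inside=no margin=7605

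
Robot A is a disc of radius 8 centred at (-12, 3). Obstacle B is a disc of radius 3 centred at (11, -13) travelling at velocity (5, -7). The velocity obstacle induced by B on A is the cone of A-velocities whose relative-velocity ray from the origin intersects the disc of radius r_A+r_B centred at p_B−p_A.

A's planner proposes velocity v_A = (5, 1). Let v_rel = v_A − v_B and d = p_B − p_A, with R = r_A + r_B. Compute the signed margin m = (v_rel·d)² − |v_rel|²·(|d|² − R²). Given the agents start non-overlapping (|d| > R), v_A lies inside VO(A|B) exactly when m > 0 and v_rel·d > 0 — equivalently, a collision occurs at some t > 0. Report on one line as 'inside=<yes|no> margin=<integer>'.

d = (23, -16),  |d|² = 785;  R = 8+3 = 11,  c = 785−11² = 664
v_rel = (0, 8),  |v_rel|² = 64;  v_rel·d = (0)·(23) + (8)·(-16) = -128
64·t² + 256·t + 664 = 0  ⇒  m = (-128)² − 64·664 = -26112
m = -26112 < 0,  v_rel·d = -128 < 0  ⇒  outside

inside=no margin=-26112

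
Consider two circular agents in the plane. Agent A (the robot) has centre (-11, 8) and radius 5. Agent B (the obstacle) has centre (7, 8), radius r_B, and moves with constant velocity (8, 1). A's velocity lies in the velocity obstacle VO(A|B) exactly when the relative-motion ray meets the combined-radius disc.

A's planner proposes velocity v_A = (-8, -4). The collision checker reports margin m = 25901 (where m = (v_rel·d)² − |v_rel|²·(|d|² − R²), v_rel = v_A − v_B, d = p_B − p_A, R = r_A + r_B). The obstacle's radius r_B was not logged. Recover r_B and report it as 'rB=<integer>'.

m = 25901
d = (18, 0);  v_rel = (-16, -5),  |v_rel|² = 281
v_rel×d = (-16)·(0) − (-5)·(18) = 90
since m = R²·281 − 90²:  R² = (8100 + 25901) / 281 = 121
R = √121 = 11  ⇒  r_B = 11 − 5 = 6

rB=6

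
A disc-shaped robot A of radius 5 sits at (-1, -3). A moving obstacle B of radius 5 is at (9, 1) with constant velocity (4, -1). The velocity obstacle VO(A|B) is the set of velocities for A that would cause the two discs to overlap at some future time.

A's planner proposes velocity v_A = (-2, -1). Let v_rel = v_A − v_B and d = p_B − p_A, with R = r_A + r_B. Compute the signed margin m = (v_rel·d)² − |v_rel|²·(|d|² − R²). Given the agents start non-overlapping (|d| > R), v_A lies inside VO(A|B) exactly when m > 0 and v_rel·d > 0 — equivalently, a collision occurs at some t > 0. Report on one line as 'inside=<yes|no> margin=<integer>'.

d = (10, 4),  |d|² = 116;  R = 5+5 = 10,  c = 116−10² = 16
v_rel = (-6, 0),  |v_rel|² = 36;  v_rel·d = (-6)·(10) + (0)·(4) = -60
36·t² + 120·t + 16 = 0  ⇒  m = (-60)² − 36·16 = 3024
m = 3024 > 0,  v_rel·d = -60 < 0  ⇒  outside

inside=no margin=3024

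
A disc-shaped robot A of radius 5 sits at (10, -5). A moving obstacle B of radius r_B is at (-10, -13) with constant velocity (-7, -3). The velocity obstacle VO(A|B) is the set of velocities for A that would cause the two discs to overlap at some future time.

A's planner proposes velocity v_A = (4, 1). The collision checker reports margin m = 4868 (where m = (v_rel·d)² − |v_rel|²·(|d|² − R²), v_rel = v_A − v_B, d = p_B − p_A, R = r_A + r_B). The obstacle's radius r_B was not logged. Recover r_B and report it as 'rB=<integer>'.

m = 4868
d = (-20, -8);  v_rel = (11, 4),  |v_rel|² = 137
v_rel×d = (11)·(-8) − (4)·(-20) = -8
since m = R²·137 − (-8)²:  R² = (64 + 4868) / 137 = 36
R = √36 = 6  ⇒  r_B = 6 − 5 = 1

rB=1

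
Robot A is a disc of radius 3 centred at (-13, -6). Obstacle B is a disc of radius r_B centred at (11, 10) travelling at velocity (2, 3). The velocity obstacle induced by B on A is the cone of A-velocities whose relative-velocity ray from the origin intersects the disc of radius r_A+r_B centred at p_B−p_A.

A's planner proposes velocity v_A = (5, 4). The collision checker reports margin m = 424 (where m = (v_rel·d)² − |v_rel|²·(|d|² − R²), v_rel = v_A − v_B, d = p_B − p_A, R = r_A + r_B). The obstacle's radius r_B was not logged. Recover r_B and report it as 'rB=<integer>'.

m = 424
d = (24, 16);  v_rel = (3, 1),  |v_rel|² = 10
v_rel×d = (3)·(16) − (1)·(24) = 24
since m = R²·10 − 24²:  R² = (576 + 424) / 10 = 100
R = √100 = 10  ⇒  r_B = 10 − 3 = 7

rB=7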